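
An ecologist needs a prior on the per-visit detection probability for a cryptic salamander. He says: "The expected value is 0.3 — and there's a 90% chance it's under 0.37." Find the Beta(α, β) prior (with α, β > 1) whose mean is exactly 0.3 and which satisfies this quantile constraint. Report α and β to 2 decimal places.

α ≈ 21.70, β ≈ 50.63

With mean 0.3 fixed, write α = 0.3s, β = 0.7s where s = α+β.
Need P(θ < 0.37) = 0.9 under Beta(0.3s, 0.7s). Normal approximation: (q−m)/√(m(1−m)/s) ≈ z_{0.9} = 1.28, so s ≈ 0.3·0.7·(1.28)²/(0.37−0.3)² = 70.4.
At s = 70.4: P(θ<0.37) ≈ 0.897. Adjusting to match 0.9 gives s ≈ 72.32.
So α = 0.3·72.32 ≈ 21.70, β = 0.7·72.32 ≈ 50.63.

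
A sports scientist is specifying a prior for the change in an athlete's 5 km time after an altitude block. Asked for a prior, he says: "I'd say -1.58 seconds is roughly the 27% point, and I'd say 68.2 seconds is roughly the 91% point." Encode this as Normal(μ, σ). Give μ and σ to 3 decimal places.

μ = 20.309, σ = 35.719

The p-quantile of Normal(μ,σ) is μ + z_p·σ, with z_{0.27} = -0.6128 and z_{0.91} = 1.341.
Eliminate σ: μ = (z₂·x₁ − z₁·x₂)/(z₂ − z₁) = (1.341·-1.58 − (-0.6128)·68.2)/1.954 = 20.309.
Then σ = (x₂ − x₁)/(z₂ − z₁) = (68.2 − -1.58)/1.954 = 35.719.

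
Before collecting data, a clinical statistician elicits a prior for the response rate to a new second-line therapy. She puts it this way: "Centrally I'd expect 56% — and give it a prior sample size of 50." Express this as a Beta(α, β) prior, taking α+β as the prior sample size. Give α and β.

α = 28, β = 22

Under the effective-sample-size interpretation, Beta(α, β) has prior mean α/(α+β) and prior sample size α+β.
So α+β = 50 and α/(α+β) = 0.56, giving α = 0.56·50 = 28 and β = 50 − 28 = 22.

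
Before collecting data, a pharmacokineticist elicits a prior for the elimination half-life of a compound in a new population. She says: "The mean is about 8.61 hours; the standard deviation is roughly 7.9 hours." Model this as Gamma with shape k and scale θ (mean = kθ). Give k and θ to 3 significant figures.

For Gamma(k, scale θ): mean = kθ, variance = kθ², so CV = 1/√k.
CV = SD/mean = 7.9/8.61 = 0.9175, hence k = 1/CV² = 1.19.
Then θ = mean/k = 8.61/1.19 = 7.25.

k ≈ 1.19, θ ≈ 7.25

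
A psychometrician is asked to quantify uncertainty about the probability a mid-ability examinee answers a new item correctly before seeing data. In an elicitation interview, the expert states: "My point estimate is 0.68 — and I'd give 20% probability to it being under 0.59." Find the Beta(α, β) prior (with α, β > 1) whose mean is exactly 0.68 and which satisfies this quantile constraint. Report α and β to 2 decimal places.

α ≈ 12.39, β ≈ 5.83

With mean 0.68 fixed, write α = 0.68s, β = 0.32s where s = α+β.
Need P(θ < 0.59) = 0.2 under Beta(0.68s, 0.32s). Normal approximation: (q−m)/√(m(1−m)/s) ≈ z_{0.2} = -0.842, so s ≈ 0.68·0.32·(-0.842)²/(0.59−0.68)² = 19.0.
At s = 19.0: P(θ<0.59) ≈ 0.195. Adjusting to match 0.2 gives s ≈ 18.22.
So α = 0.68·18.22 ≈ 12.39, β = 0.32·18.22 ≈ 5.83.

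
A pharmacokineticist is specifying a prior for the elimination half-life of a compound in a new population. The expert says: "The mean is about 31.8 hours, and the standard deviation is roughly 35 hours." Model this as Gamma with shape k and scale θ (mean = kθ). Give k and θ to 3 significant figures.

For Gamma(k, scale θ): mean = kθ, variance = kθ², so CV = 1/√k.
CV = SD/mean = 35/31.8 = 1.101, hence k = 1/CV² = 0.826.
Then θ = mean/k = 31.8/0.826 = 38.5.

k ≈ 0.826, θ ≈ 38.5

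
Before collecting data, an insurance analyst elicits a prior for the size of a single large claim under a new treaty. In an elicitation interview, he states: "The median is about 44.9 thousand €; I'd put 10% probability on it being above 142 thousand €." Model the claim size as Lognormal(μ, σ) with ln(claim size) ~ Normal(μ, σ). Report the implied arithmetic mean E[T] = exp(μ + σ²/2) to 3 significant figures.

E[T] ≈ 67.2 thousand €

If T ~ Lognormal(μ,σ) then ln T ~ Normal(μ,σ), so the p-quantile of ln T is μ + z_p·σ.
ln(44.9) = 3.804 and ln(142) = 4.956; z_{0.5} = 0, z_{0.9} = 1.282.
σ = (4.956 − 3.804)/(1.282 − (0)) = 0.898.
μ = 3.804 − (0)·0.898 = 3.804.
E[T] = exp(μ + σ²/2) = exp(3.804 + 0.4036) = 67.2 thousand €.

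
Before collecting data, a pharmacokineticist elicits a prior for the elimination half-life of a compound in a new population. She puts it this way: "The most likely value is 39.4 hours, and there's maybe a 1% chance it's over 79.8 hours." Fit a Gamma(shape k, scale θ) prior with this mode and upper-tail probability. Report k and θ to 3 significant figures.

Gamma(k,θ) with k>1 has mode (k−1)θ, so θ = 39.4/(k−1).
Need P(X < 79.8) = 0.99 with θ tied to k this way. Start at k = 2, θ = 39.4: P(X<79.8) ≈ 0.601.
Too low — raise k to concentrate. Iterating converges to k ≈ 10.8.
Then θ = 39.4/(10.8−1) ≈ 4.01.

k ≈ 10.8, θ ≈ 4.01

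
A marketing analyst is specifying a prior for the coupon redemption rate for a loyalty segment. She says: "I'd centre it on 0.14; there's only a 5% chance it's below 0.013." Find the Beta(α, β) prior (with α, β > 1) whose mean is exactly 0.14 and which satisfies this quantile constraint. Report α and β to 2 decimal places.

α ≈ 1.23, β ≈ 7.55

With mean 0.14 fixed, write α = 0.14s, β = 0.86s where s = α+β.
Need P(θ < 0.013) = 0.05 under Beta(0.14s, 0.86s). Normal approximation: (q−m)/√(m(1−m)/s) ≈ z_{0.05} = -1.64, so s ≈ 0.14·0.86·(-1.64)²/(0.013−0.14)² = 20.2.
At s = 20.2: P(θ<0.013) ≈ 0.003. Adjusting to match 0.05 gives s ≈ 8.78.
So α = 0.14·8.78 ≈ 1.23, β = 0.86·8.78 ≈ 7.55.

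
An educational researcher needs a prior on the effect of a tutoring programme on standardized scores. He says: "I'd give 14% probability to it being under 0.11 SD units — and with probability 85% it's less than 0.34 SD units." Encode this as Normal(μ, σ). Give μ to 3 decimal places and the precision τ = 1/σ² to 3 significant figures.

The p-quantile of Normal(μ,σ) is μ + z_p·σ, with z_{0.14} = -1.08 and z_{0.85} = 1.036.
Eliminate σ: μ = (z₂·x₁ − z₁·x₂)/(z₂ − z₁) = (1.036·0.11 − (-1.08)·0.34)/2.117 = 0.227.
Then σ = (x₂ − x₁)/(z₂ − z₁) = (0.34 − 0.11)/2.117 = 0.109.
Precision τ = 1/σ² = 1/0.1087² = 84.7.

μ = 0.227, τ = 84.7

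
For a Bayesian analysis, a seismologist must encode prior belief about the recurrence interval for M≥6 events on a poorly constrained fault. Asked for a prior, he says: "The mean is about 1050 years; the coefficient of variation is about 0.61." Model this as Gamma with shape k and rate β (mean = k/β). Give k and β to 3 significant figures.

For Gamma(k, rate β): mean = k/β, variance = k/β², so CV = 1/√k.
CV = 0.61, hence k = 1/CV² = 2.69.
Then β = k/mean = 2.69/1050 = 0.00256.

k ≈ 2.69, β ≈ 0.00256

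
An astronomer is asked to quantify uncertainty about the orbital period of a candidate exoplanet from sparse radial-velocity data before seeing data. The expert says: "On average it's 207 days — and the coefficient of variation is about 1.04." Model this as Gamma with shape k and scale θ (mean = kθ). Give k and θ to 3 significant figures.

k ≈ 0.925, θ ≈ 224

For Gamma(k, scale θ): mean = kθ, variance = kθ², so CV = 1/√k.
CV = 1.04, hence k = 1/CV² = 0.925.
Then θ = mean/k = 207/0.925 = 224.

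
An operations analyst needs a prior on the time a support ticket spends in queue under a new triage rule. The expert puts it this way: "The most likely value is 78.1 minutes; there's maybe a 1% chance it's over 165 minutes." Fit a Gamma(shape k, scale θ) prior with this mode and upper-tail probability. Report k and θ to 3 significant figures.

k ≈ 9.69, θ ≈ 8.99

Gamma(k,θ) with k>1 has mode (k−1)θ, so θ = 78.1/(k−1).
Need P(X < 165) = 0.99 with θ tied to k this way. Start at k = 2, θ = 78.1: P(X<165) ≈ 0.624.
Too low — raise k to concentrate. Iterating converges to k ≈ 9.69.
Then θ = 78.1/(9.69−1) ≈ 8.99.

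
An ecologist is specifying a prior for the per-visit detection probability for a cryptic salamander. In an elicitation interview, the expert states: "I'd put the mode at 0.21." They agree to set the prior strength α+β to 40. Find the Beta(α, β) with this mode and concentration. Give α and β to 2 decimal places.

For α,β > 1 the Beta mode is (α−1)/(α+β−2). With α+β = 40, the mode is (α−1)/38.
Set (α−1)/38 = 0.21 → α = 1 + 0.21·38 = 8.98.
β = 40 − α = 31.02.

α = 8.98, β = 31.02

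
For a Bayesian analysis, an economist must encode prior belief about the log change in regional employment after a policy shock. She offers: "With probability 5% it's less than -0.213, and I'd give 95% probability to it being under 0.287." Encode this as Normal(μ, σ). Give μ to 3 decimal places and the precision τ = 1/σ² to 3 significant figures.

μ = 0.037, τ = 43.3

The p-quantile of Normal(μ,σ) is μ + z_p·σ, with z_{0.05} = -1.645 and z_{0.95} = 1.645.
Eliminate σ: μ = (z₂·x₁ − z₁·x₂)/(z₂ − z₁) = (1.645·-0.213 − (-1.645)·0.287)/3.29 = 0.037.
Then σ = (x₂ − x₁)/(z₂ − z₁) = (0.287 − -0.213)/3.29 = 0.152.
Precision τ = 1/σ² = 1/0.152² = 43.3.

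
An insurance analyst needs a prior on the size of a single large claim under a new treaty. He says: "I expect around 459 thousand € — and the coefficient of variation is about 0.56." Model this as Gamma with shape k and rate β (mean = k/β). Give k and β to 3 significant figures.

For Gamma(k, rate β): mean = k/β, variance = k/β², so CV = 1/√k.
CV = 0.56, hence k = 1/CV² = 3.19.
Then β = k/mean = 3.19/459 = 0.00695.

k ≈ 3.19, β ≈ 0.00695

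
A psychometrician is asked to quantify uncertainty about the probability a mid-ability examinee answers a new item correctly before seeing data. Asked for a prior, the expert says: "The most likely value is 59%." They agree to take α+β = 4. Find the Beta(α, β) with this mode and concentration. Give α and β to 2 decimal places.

For α,β > 1 the Beta mode is (α−1)/(α+β−2). With α+β = 4, the mode is (α−1)/2.
Set (α−1)/2 = 0.59 → α = 1 + 0.59·2 = 2.18.
β = 4 − α = 1.82.

α = 2.18, β = 1.82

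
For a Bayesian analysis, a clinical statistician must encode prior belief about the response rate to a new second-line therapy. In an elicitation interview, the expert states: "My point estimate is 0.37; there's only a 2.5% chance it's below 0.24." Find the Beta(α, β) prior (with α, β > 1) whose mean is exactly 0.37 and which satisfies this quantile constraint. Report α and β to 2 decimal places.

With mean 0.37 fixed, write α = 0.37s, β = 0.63s where s = α+β.
Need P(θ < 0.24) = 0.025 under Beta(0.37s, 0.63s). Normal approximation: (q−m)/√(m(1−m)/s) ≈ z_{0.025} = -1.96, so s ≈ 0.37·0.63·(-1.96)²/(0.24−0.37)² = 53.0.
At s = 53.0: P(θ<0.24) ≈ 0.019. Adjusting to match 0.025 gives s ≈ 47.49.
So α = 0.37·47.49 ≈ 17.57, β = 0.63·47.49 ≈ 29.92.

α ≈ 17.57, β ≈ 29.92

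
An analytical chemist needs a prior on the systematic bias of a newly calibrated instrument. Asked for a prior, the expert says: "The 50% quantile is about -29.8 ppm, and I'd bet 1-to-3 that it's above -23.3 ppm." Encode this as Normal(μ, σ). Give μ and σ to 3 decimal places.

For Normal(μ,σ), the p-quantile is μ + z_p·σ. Here z_{0.5} = 0, z_{0.75} = 0.6745.
So -29.8 = μ + 0σ and -23.3 = μ + 0.6745σ.
Subtracting: σ = (-23.3 − -29.8)/(0.6745 − (0)) = 9.637.
Then μ = -29.8 − (0)·9.637 = -29.800.

μ = -29.800, σ = 9.637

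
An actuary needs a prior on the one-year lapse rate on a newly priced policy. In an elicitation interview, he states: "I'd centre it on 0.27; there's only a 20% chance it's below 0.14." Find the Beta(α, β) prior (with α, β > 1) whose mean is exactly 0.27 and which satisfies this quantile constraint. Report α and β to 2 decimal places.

With mean 0.27 fixed, write α = 0.27s, β = 0.73s where s = α+β.
Need P(θ < 0.14) = 0.2 under Beta(0.27s, 0.73s). Normal approximation: (q−m)/√(m(1−m)/s) ≈ z_{0.2} = -0.842, so s ≈ 0.27·0.73·(-0.842)²/(0.14−0.27)² = 8.3.
At s = 8.3: P(θ<0.14) ≈ 0.205. Adjusting to match 0.2 gives s ≈ 8.53.
So α = 0.27·8.53 ≈ 2.30, β = 0.73·8.53 ≈ 6.23.

α ≈ 2.30, β ≈ 6.23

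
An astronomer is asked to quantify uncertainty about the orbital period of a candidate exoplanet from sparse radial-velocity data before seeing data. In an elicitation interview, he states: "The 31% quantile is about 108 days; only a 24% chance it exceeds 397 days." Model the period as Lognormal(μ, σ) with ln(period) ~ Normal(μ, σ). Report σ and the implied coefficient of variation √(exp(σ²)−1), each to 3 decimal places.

If T ~ Lognormal(μ,σ) then ln T ~ Normal(μ,σ), so the p-quantile of ln T is μ + z_p·σ.
ln(108) = 4.682 and ln(397) = 5.984; z_{0.31} = -0.4959, z_{0.76} = 0.7063.
σ = (5.984 − 4.682)/(0.7063 − (-0.4959)) = 1.083.
μ = 4.682 − (-0.4959)·1.083 = 5.219.
CV = √(exp(σ²)−1) = √(exp(1.1727)−1) = 1.494.

σ ≈ 1.083, CV ≈ 1.494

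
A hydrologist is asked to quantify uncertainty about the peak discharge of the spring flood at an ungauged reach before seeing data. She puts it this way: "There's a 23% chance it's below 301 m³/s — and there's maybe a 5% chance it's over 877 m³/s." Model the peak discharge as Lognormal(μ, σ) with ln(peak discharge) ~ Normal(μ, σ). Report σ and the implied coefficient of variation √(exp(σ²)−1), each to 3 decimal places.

If T ~ Lognormal(μ,σ) then ln T ~ Normal(μ,σ), so the p-quantile of ln T is μ + z_p·σ.
ln(301) = 5.707 and ln(877) = 6.777; z_{0.23} = -0.7388, z_{0.95} = 1.645.
σ = (6.777 − 5.707)/(1.645 − (-0.7388)) = 0.449.
μ = 5.707 − (-0.7388)·0.449 = 6.039.
CV = √(exp(σ²)−1) = √(exp(0.2013)−1) = 0.472.

σ ≈ 0.449, CV ≈ 0.472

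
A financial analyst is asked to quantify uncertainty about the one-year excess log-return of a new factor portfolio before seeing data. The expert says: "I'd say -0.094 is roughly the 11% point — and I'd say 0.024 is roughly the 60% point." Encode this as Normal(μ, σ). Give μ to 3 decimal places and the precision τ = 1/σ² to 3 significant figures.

For Normal(μ,σ), the p-quantile is μ + z_p·σ. Here z_{0.11} = -1.227, z_{0.6} = 0.2533.
So -0.094 = μ − 1.227σ and 0.024 = μ + 0.2533σ.
Subtracting: σ = (0.024 − -0.094)/(0.2533 − (-1.227)) = 0.080.
Then μ = -0.094 − (-1.227)·0.080 = 0.004.
Precision τ = 1/σ² = 1/0.07974² = 157.

μ = 0.004, τ = 157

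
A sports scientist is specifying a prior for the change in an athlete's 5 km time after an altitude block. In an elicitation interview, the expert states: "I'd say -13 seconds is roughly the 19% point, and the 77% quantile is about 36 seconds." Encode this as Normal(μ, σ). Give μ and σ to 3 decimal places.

For Normal(μ,σ), the p-quantile is μ + z_p·σ. Here z_{0.19} = -0.8779, z_{0.77} = 0.7388.
So -13 = μ − 0.8779σ and 36 = μ + 0.7388σ.
Subtracting: σ = (36 − -13)/(0.7388 − (-0.8779)) = 30.308.
Then μ = -13 − (-0.8779)·30.308 = 13.607.

μ = 13.607, σ = 30.308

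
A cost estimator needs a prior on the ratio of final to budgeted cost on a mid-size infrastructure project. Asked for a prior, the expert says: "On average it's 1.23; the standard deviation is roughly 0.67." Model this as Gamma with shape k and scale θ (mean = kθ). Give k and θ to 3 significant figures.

k ≈ 3.37, θ ≈ 0.365

For Gamma(k, scale θ): mean = kθ, variance = kθ², so CV = 1/√k.
CV = SD/mean = 0.67/1.23 = 0.5447, hence k = 1/CV² = 3.37.
Then θ = mean/k = 1.23/3.37 = 0.365.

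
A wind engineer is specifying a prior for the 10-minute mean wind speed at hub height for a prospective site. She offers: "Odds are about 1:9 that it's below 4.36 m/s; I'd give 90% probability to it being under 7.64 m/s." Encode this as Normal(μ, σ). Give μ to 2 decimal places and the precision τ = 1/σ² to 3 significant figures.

For Normal(μ,σ), the p-quantile is μ + z_p·σ. Here z_{0.1} = -1.282, z_{0.9} = 1.282.
So 4.36 = μ − 1.282σ and 7.64 = μ + 1.282σ.
Subtracting: σ = (7.64 − 4.36)/(1.282 − (-1.282)) = 1.28.
Then μ = 4.36 − (-1.282)·1.28 = 6.00.
Precision τ = 1/σ² = 1/1.28² = 0.611.

μ = 6.00, τ = 0.611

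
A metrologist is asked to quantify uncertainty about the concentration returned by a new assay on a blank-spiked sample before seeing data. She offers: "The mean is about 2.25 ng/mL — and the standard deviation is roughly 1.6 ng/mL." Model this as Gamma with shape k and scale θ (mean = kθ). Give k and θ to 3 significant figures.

k ≈ 1.98, θ ≈ 1.14

For Gamma(k, scale θ): mean = kθ, variance = kθ², so CV = 1/√k.
CV = SD/mean = 1.6/2.25 = 0.7111, hence k = 1/CV² = 1.98.
Then θ = mean/k = 2.25/1.98 = 1.14.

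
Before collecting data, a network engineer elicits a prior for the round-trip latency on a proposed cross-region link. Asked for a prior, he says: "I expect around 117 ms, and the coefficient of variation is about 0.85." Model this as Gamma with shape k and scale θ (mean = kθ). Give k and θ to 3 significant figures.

For Gamma(k, scale θ): mean = kθ, variance = kθ², so CV = 1/√k.
CV = 0.85, hence k = 1/CV² = 1.38.
Then θ = mean/k = 117/1.38 = 84.5.

k ≈ 1.38, θ ≈ 84.5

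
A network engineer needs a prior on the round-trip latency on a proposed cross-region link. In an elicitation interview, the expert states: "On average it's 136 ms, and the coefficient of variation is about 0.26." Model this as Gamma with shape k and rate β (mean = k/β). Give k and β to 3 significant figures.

k ≈ 14.8, β ≈ 0.109

For Gamma(k, rate β): mean = k/β, variance = k/β², so CV = 1/√k.
CV = 0.26, hence k = 1/CV² = 14.8.
Then β = k/mean = 14.8/136 = 0.109.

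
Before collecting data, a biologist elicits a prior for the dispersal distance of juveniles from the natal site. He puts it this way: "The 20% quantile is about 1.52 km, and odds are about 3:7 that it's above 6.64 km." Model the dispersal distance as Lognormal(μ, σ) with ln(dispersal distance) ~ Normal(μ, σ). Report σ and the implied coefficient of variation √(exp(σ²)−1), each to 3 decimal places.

If T ~ Lognormal(μ,σ) then ln T ~ Normal(μ,σ), so the p-quantile of ln T is μ + z_p·σ.
ln(1.52) = 0.4187 and ln(6.64) = 1.893; z_{0.2} = -0.8416, z_{0.7} = 0.5244.
σ = (1.893 − 0.4187)/(0.5244 − (-0.8416)) = 1.079.
μ = 0.4187 − (-0.8416)·1.079 = 1.327.
CV = √(exp(σ²)−1) = √(exp(1.1650)−1) = 1.485.

σ ≈ 1.079, CV ≈ 1.485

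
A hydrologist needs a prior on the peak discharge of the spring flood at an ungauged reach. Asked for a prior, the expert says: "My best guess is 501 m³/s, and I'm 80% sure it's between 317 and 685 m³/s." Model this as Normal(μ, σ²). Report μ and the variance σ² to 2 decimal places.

μ = 501.00, σ² = 20614.06

A symmetric 80% interval runs μ ± z·σ with z = 1.282.
Half-width = 184, so σ = 184/1.282 = 143.576 and σ² = 20614.06.
μ is the stated best guess, 501.00.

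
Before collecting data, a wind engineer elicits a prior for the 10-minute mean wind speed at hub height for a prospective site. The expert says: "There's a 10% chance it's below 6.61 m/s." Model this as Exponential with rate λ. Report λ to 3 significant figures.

P(T < 6.61) = 1 − e^(−λ·6.61) = 0.1, so λ = −ln(1−0.1)/6.61 = −ln(0.9)/6.61 = 0.0159.

λ ≈ 0.0159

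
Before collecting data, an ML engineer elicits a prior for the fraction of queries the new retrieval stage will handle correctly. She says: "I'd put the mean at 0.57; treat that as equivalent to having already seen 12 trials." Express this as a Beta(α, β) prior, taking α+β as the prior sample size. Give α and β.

α = 6.84, β = 5.16

Under the effective-sample-size interpretation, Beta(α, β) has prior mean α/(α+β) and prior sample size α+β.
So α+β = 12 and α/(α+β) = 0.57, giving α = 0.57·12 = 6.84 and β = 12 − 6.84 = 5.16.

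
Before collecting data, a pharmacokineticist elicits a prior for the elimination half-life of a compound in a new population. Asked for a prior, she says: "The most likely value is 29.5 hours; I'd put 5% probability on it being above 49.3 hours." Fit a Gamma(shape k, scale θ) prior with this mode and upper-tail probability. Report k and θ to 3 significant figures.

Gamma(k,θ) with k>1 has mode (k−1)θ, so θ = 29.5/(k−1).
Need P(X < 49.3) = 0.95 with θ tied to k this way. Start at k = 2, θ = 29.5: P(X<49.3) ≈ 0.498.
Too low — raise k to concentrate. Iterating converges to k ≈ 11.6.
Then θ = 29.5/(11.6−1) ≈ 2.79.

k ≈ 11.6, θ ≈ 2.79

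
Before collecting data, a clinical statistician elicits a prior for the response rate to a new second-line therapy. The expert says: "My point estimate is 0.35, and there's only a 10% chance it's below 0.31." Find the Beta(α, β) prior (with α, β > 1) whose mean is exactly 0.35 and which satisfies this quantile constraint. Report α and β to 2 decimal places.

With mean 0.35 fixed, write α = 0.35s, β = 0.65s where s = α+β.
Need P(θ < 0.31) = 0.1 under Beta(0.35s, 0.65s). Normal approximation: (q−m)/√(m(1−m)/s) ≈ z_{0.1} = -1.28, so s ≈ 0.35·0.65·(-1.28)²/(0.31−0.35)² = 233.5.
At s = 233.5: P(θ<0.31) ≈ 0.098. Adjusting to match 0.1 gives s ≈ 229.83.
So α = 0.35·229.83 ≈ 80.44, β = 0.65·229.83 ≈ 149.39.

α ≈ 80.44, β ≈ 149.39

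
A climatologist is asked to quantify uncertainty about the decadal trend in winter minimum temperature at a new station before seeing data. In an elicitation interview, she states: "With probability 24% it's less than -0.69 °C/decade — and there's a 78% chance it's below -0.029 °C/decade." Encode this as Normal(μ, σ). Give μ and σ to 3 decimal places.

μ = -0.374, σ = 0.447

For Normal(μ,σ), the p-quantile is μ + z_p·σ. Here z_{0.24} = -0.7063, z_{0.78} = 0.7722.
So -0.69 = μ − 0.7063σ and -0.029 = μ + 0.7722σ.
Subtracting: σ = (-0.029 − -0.69)/(0.7722 − (-0.7063)) = 0.447.
Then μ = -0.69 − (-0.7063)·0.447 = -0.374.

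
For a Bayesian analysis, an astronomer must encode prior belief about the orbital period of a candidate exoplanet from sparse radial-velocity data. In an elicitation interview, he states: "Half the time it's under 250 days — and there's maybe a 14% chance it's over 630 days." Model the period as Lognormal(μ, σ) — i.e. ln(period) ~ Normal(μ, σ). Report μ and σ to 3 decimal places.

μ ≈ 5.521, σ ≈ 0.856

If T ~ Lognormal(μ,σ) then ln T ~ Normal(μ,σ), so the p-quantile of ln T is μ + z_p·σ.
ln(250) = 5.521 and ln(630) = 6.446; z_{0.5} = 0, z_{0.86} = 1.08.
σ = (6.446 − 5.521)/(1.08 − (0)) = 0.856.
μ = 5.521 − (0)·0.856 = 5.521.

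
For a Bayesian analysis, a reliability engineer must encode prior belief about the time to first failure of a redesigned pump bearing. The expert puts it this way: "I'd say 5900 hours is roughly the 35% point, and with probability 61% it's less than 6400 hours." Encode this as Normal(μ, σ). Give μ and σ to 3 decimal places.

μ = 6189.872, σ = 752.288

The p-quantile of Normal(μ,σ) is μ + z_p·σ, with z_{0.35} = -0.3853 and z_{0.61} = 0.2793.
Eliminate σ: μ = (z₂·x₁ − z₁·x₂)/(z₂ − z₁) = (0.2793·5900 − (-0.3853)·6400)/0.6646 = 6189.872.
Then σ = (x₂ − x₁)/(z₂ − z₁) = (6400 − 5900)/0.6646 = 752.288.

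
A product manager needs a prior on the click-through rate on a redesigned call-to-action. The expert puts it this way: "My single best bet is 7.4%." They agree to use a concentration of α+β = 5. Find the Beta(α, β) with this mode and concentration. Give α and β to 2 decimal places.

For α,β > 1 the Beta mode is (α−1)/(α+β−2). With α+β = 5, the mode is (α−1)/3.
Set (α−1)/3 = 0.074 → α = 1 + 0.074·3 = 1.22.
β = 5 − α = 3.78.

α = 1.22, β = 3.78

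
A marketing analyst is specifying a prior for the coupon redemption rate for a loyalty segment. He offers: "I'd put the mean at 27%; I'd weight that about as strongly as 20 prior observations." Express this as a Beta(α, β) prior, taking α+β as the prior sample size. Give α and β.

α = 5.4, β = 14.6

Under the effective-sample-size interpretation, Beta(α, β) has prior mean α/(α+β) and prior sample size α+β.
So α+β = 20 and α/(α+β) = 0.27, giving α = 0.27·20 = 5.4 and β = 20 − 5.4 = 14.6.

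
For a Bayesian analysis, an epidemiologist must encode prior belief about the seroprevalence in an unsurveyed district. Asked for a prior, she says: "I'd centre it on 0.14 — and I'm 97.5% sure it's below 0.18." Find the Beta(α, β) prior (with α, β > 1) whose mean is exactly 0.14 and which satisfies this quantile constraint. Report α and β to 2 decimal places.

α ≈ 44.84, β ≈ 275.44

With mean 0.14 fixed, write α = 0.14s, β = 0.86s where s = α+β.
Need P(θ < 0.18) = 0.975 under Beta(0.14s, 0.86s). Normal approximation: (q−m)/√(m(1−m)/s) ≈ z_{0.975} = 1.96, so s ≈ 0.14·0.86·(1.96)²/(0.18−0.14)² = 289.1.
At s = 289.1: P(θ<0.18) ≈ 0.969. Adjusting to match 0.975 gives s ≈ 320.28.
So α = 0.14·320.28 ≈ 44.84, β = 0.86·320.28 ≈ 275.44.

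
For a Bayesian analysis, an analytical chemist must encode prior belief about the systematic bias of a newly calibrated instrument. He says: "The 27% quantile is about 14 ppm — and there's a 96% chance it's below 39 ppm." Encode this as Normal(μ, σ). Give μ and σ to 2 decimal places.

μ = 20.48, σ = 10.58

The p-quantile of Normal(μ,σ) is μ + z_p·σ, with z_{0.27} = -0.6128 and z_{0.96} = 1.751.
Eliminate σ: μ = (z₂·x₁ − z₁·x₂)/(z₂ − z₁) = (1.751·14 − (-0.6128)·39)/2.363 = 20.48.
Then σ = (x₂ − x₁)/(z₂ − z₁) = (39 − 14)/2.363 = 10.58.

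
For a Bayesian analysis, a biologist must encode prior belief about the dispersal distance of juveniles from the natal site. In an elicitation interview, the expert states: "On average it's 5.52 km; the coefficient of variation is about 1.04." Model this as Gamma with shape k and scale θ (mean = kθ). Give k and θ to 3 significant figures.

k ≈ 0.925, θ ≈ 5.97

For Gamma(k, scale θ): mean = kθ, variance = kθ², so CV = 1/√k.
CV = 1.04, hence k = 1/CV² = 0.925.
Then θ = mean/k = 5.52/0.925 = 5.97.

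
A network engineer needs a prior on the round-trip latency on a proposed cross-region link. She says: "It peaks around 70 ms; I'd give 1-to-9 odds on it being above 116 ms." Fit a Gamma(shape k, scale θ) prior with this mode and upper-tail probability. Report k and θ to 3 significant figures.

Gamma(k,θ) with k>1 has mode (k−1)θ, so θ = 70/(k−1).
Need P(X < 116) = 0.9 with θ tied to k this way. Start at k = 2, θ = 70: P(X<116) ≈ 0.493.
Too low — raise k to concentrate. Iterating converges to k ≈ 8.4.
Then θ = 70/(8.4−1) ≈ 9.46.

k ≈ 8.4, θ ≈ 9.46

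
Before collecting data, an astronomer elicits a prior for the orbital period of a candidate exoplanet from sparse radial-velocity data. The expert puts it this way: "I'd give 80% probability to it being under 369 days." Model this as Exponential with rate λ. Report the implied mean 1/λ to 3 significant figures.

P(T < 369.0) = 1 − e^(−λ·369.0) = 0.8, so λ = −ln(1−0.8)/369.0 = −ln(0.2)/369.0 = 0.00436.
Mean = 1/λ = 229 days.

mean ≈ 229 days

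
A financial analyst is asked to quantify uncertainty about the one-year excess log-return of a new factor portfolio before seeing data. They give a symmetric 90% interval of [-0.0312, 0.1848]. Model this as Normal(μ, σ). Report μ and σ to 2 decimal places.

A symmetric 90% interval runs μ ± z·σ with z = 1.645.
Half-width = 0.108, so σ = 0.108/1.645 = 0.07.
μ is the interval midpoint, 0.08.

μ = 0.08, σ = 0.07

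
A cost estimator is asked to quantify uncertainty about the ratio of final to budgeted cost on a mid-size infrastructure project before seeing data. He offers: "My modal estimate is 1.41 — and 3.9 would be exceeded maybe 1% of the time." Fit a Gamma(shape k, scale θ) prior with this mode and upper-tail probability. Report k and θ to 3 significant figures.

k ≈ 5.43, θ ≈ 0.318

Gamma(k,θ) with k>1 has mode (k−1)θ, so θ = 1.41/(k−1).
Need P(X < 3.9) = 0.99 with θ tied to k this way. Start at k = 2, θ = 1.41: P(X<3.9) ≈ 0.763.
Too low — raise k to concentrate. Iterating converges to k ≈ 5.43.
Then θ = 1.41/(5.43−1) ≈ 0.318.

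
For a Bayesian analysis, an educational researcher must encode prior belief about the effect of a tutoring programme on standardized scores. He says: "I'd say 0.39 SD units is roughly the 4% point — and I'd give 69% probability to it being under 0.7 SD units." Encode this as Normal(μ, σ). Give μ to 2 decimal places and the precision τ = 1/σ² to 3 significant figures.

For Normal(μ,σ), the p-quantile is μ + z_p·σ. Here z_{0.04} = -1.751, z_{0.69} = 0.4959.
So 0.39 = μ − 1.751σ and 0.7 = μ + 0.4959σ.
Subtracting: σ = (0.7 − 0.39)/(0.4959 − (-1.751)) = 0.14.
Then μ = 0.39 − (-1.751)·0.14 = 0.63.
Precision τ = 1/σ² = 1/0.138² = 52.5.

μ = 0.63, τ = 52.5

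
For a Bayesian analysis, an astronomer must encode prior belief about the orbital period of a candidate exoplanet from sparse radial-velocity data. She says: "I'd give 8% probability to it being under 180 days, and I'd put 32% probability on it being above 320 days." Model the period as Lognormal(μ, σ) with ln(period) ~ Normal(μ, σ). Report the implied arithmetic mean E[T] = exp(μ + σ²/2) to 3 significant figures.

If T ~ Lognormal(μ,σ) then ln T ~ Normal(μ,σ), so the p-quantile of ln T is μ + z_p·σ.
ln(180) = 5.193 and ln(320) = 5.768; z_{0.08} = -1.405, z_{0.68} = 0.4677.
σ = (5.768 − 5.193)/(0.4677 − (-1.405)) = 0.307.
μ = 5.193 − (-1.405)·0.307 = 5.625.
E[T] = exp(μ + σ²/2) = exp(5.625 + 0.0472) = 291 days.

E[T] ≈ 291 days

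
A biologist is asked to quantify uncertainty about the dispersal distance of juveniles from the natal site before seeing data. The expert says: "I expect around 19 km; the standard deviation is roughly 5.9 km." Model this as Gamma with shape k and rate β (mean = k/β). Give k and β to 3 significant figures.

k ≈ 10.4, β ≈ 0.546

For Gamma(k, rate β): mean = k/β, variance = k/β², so CV = 1/√k.
CV = SD/mean = 5.9/19 = 0.3105, hence k = 1/CV² = 10.4.
Then β = k/mean = 10.4/19 = 0.546.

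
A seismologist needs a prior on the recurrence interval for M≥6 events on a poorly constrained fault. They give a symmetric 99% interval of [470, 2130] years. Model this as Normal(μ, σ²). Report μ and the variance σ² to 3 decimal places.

A symmetric 99% interval runs μ ± z·σ with z = 2.576.
Half-width = 830, so σ = 830/2.576 = 322.2263 and σ² = 103829.802.
μ is the interval midpoint, 1300.000.

μ = 1300.000, σ² = 103829.802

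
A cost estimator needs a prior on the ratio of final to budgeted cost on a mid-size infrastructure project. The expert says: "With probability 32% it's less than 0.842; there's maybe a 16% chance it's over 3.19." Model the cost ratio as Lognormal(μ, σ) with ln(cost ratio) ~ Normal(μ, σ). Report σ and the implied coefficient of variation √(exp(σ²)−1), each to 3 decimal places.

σ ≈ 0.911, CV ≈ 1.137

If T ~ Lognormal(μ,σ) then ln T ~ Normal(μ,σ), so the p-quantile of ln T is μ + z_p·σ.
ln(0.842) = -0.172 and ln(3.19) = 1.16; z_{0.32} = -0.4677, z_{0.84} = 0.9945.
σ = (1.16 − -0.172)/(0.9945 − (-0.4677)) = 0.911.
μ = -0.172 − (-0.4677)·0.911 = 0.254.
CV = √(exp(σ²)−1) = √(exp(0.8299)−1) = 1.137.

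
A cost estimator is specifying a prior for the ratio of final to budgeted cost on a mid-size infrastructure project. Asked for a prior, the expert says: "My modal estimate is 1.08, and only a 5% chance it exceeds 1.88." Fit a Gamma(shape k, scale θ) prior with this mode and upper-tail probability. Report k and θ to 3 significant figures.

k ≈ 10.1, θ ≈ 0.119

Gamma(k,θ) with k>1 has mode (k−1)θ, so θ = 1.08/(k−1).
Need P(X < 1.88) = 0.95 with θ tied to k this way. Start at k = 2, θ = 1.08: P(X<1.88) ≈ 0.519.
Too low — raise k to concentrate. Iterating converges to k ≈ 10.1.
Then θ = 1.08/(10.1−1) ≈ 0.119.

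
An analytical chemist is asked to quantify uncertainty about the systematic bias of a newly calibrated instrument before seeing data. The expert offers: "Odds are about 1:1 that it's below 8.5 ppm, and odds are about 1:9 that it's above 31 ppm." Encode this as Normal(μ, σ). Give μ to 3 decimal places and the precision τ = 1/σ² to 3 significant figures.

For Normal(μ,σ), the p-quantile is μ + z_p·σ. Here z_{0.5} = 0, z_{0.9} = 1.282.
So 8.5 = μ + 0σ and 31 = μ + 1.282σ.
Subtracting: σ = (31 − 8.5)/(1.282 − (0)) = 17.557.
Then μ = 8.5 − (0)·17.557 = 8.500.
Precision τ = 1/σ² = 1/17.56² = 0.00324.

μ = 8.500, τ = 0.00324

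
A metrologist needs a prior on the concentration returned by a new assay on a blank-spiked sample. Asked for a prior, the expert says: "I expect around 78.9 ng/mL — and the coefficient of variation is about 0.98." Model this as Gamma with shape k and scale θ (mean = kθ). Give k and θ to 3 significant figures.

k ≈ 1.04, θ ≈ 75.8

For Gamma(k, scale θ): mean = kθ, variance = kθ², so CV = 1/√k.
CV = 0.98, hence k = 1/CV² = 1.04.
Then θ = mean/k = 78.9/1.04 = 75.8.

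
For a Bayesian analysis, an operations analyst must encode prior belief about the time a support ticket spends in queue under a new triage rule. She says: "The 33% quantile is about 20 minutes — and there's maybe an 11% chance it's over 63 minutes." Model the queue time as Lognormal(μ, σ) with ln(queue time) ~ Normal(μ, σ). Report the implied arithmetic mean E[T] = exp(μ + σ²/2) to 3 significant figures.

E[T] ≈ 34.3 minutes

If T ~ Lognormal(μ,σ) then ln T ~ Normal(μ,σ), so the p-quantile of ln T is μ + z_p·σ.
ln(20) = 2.996 and ln(63) = 4.143; z_{0.33} = -0.4399, z_{0.89} = 1.227.
σ = (4.143 − 2.996)/(1.227 − (-0.4399)) = 0.689.
μ = 2.996 − (-0.4399)·0.689 = 3.299.
E[T] = exp(μ + σ²/2) = exp(3.299 + 0.2370) = 34.3 minutes.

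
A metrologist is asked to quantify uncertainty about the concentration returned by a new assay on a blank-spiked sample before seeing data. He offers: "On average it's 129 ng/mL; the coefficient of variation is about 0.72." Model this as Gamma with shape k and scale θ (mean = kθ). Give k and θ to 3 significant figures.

For Gamma(k, scale θ): mean = kθ, variance = kθ², so CV = 1/√k.
CV = 0.72, hence k = 1/CV² = 1.93.
Then θ = mean/k = 129/1.93 = 66.9.

k ≈ 1.93, θ ≈ 66.9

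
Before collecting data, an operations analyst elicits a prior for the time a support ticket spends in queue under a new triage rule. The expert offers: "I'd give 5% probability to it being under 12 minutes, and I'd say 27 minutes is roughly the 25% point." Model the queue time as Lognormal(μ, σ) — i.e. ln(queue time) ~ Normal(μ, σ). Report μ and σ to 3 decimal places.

μ ≈ 3.860, σ ≈ 0.836

If T ~ Lognormal(μ,σ) then ln T ~ Normal(μ,σ), so the p-quantile of ln T is μ + z_p·σ.
ln(12) = 2.485 and ln(27) = 3.296; z_{0.05} = -1.645, z_{0.25} = -0.6745.
σ = (3.296 − 2.485)/(-0.6745 − (-1.645)) = 0.836.
μ = 2.485 − (-1.645)·0.836 = 3.860.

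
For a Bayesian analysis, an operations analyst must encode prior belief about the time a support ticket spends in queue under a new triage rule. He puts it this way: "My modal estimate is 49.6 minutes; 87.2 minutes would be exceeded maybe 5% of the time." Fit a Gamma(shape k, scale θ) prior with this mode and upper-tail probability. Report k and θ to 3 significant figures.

Gamma(k,θ) with k>1 has mode (k−1)θ, so θ = 49.6/(k−1).
Need P(X < 87.2) = 0.95 with θ tied to k this way. Start at k = 2, θ = 49.6: P(X<87.2) ≈ 0.525.
Too low — raise k to concentrate. Iterating converges to k ≈ 9.76.
Then θ = 49.6/(9.76−1) ≈ 5.66.

k ≈ 9.76, θ ≈ 5.66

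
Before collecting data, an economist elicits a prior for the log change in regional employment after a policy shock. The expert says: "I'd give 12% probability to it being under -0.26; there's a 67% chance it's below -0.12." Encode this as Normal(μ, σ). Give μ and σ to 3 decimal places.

The p-quantile of Normal(μ,σ) is μ + z_p·σ, with z_{0.12} = -1.175 and z_{0.67} = 0.4399.
Eliminate σ: μ = (z₂·x₁ − z₁·x₂)/(z₂ − z₁) = (0.4399·-0.26 − (-1.175)·-0.12)/1.615 = -0.158.
Then σ = (x₂ − x₁)/(z₂ − z₁) = (-0.12 − -0.26)/1.615 = 0.087.

μ = -0.158, σ = 0.087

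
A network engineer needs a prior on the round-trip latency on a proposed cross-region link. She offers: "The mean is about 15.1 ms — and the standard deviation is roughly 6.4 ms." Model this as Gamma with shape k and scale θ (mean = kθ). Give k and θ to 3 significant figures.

k ≈ 5.57, θ ≈ 2.71

For Gamma(k, scale θ): mean = kθ, variance = kθ², so CV = 1/√k.
CV = SD/mean = 6.4/15.1 = 0.4238, hence k = 1/CV² = 5.57.
Then θ = mean/k = 15.1/5.57 = 2.71.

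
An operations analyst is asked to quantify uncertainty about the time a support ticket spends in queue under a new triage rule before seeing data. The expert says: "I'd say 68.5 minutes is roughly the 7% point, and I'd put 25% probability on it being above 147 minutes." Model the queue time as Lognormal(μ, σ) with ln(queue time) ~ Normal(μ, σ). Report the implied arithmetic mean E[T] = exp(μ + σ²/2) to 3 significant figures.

If T ~ Lognormal(μ,σ) then ln T ~ Normal(μ,σ), so the p-quantile of ln T is μ + z_p·σ.
ln(68.5) = 4.227 and ln(147) = 4.99; z_{0.07} = -1.476, z_{0.75} = 0.6745.
σ = (4.99 − 4.227)/(0.6745 − (-1.476)) = 0.355.
μ = 4.227 − (-1.476)·0.355 = 4.751.
E[T] = exp(μ + σ²/2) = exp(4.751 + 0.0631) = 123 minutes.

E[T] ≈ 123 minutes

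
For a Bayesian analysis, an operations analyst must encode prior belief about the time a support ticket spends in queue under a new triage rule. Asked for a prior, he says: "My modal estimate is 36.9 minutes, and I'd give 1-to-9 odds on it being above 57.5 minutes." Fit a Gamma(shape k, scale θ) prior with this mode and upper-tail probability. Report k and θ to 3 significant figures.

Gamma(k,θ) with k>1 has mode (k−1)θ, so θ = 36.9/(k−1).
Need P(X < 57.5) = 0.9 with θ tied to k this way. Start at k = 2, θ = 36.9: P(X<57.5) ≈ 0.461.
Too low — raise k to concentrate. Iterating converges to k ≈ 10.5.
Then θ = 36.9/(10.5−1) ≈ 3.88.

k ≈ 10.5, θ ≈ 3.88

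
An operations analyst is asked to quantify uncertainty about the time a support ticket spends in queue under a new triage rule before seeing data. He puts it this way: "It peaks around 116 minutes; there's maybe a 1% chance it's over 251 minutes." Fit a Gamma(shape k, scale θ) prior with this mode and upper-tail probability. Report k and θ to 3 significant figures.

Gamma(k,θ) with k>1 has mode (k−1)θ, so θ = 116/(k−1).
Need P(X < 251) = 0.99 with θ tied to k this way. Start at k = 2, θ = 116: P(X<251) ≈ 0.637.
Too low — raise k to concentrate. Iterating converges to k ≈ 9.12.
Then θ = 116/(9.12−1) ≈ 14.3.

k ≈ 9.12, θ ≈ 14.3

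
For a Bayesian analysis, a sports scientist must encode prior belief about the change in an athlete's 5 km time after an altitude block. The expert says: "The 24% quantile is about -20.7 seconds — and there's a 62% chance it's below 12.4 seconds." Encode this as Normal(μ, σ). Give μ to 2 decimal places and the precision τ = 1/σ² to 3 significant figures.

μ = 2.41, τ = 0.000934

The p-quantile of Normal(μ,σ) is μ + z_p·σ, with z_{0.24} = -0.7063 and z_{0.62} = 0.3055.
Eliminate σ: μ = (z₂·x₁ − z₁·x₂)/(z₂ − z₁) = (0.3055·-20.7 − (-0.7063)·12.4)/1.012 = 2.41.
Then σ = (x₂ − x₁)/(z₂ − z₁) = (12.4 − -20.7)/1.012 = 32.71.
Precision τ = 1/σ² = 1/32.71² = 0.000934.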